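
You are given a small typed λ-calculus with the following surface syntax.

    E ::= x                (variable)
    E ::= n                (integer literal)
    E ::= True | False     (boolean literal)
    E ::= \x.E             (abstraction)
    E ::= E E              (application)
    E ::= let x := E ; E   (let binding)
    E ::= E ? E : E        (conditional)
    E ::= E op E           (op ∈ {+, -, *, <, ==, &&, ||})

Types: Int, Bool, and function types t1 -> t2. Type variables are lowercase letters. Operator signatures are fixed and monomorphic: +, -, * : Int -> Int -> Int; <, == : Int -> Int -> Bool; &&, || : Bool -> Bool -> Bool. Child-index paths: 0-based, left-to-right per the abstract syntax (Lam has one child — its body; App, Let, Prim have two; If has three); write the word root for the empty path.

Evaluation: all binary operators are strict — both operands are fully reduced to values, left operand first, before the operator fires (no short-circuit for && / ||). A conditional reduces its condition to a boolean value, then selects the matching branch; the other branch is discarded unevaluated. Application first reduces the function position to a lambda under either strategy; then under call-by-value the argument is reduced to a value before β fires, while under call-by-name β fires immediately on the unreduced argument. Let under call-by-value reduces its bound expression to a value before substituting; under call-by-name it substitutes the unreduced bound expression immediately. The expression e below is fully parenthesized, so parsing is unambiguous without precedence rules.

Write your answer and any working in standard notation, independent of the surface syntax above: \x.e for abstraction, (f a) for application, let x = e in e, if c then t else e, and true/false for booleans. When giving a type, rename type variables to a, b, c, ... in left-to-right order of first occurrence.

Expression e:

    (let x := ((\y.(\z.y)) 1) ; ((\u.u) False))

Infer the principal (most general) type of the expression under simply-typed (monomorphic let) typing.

Answer: Bool

Working:
y : a
\z._ : b -> a
\y._ : a -> b -> a
  unify a -> b -> a ~ Int -> c
  unify a ~ Int
  unify b -> Int ~ c
_ _ : b -> Int
let x : b -> Int
u : d
\u._ : d -> d
  unify d -> d ~ Bool -> e
  unify d ~ Bool
  unify Bool ~ e
_ _ : Bool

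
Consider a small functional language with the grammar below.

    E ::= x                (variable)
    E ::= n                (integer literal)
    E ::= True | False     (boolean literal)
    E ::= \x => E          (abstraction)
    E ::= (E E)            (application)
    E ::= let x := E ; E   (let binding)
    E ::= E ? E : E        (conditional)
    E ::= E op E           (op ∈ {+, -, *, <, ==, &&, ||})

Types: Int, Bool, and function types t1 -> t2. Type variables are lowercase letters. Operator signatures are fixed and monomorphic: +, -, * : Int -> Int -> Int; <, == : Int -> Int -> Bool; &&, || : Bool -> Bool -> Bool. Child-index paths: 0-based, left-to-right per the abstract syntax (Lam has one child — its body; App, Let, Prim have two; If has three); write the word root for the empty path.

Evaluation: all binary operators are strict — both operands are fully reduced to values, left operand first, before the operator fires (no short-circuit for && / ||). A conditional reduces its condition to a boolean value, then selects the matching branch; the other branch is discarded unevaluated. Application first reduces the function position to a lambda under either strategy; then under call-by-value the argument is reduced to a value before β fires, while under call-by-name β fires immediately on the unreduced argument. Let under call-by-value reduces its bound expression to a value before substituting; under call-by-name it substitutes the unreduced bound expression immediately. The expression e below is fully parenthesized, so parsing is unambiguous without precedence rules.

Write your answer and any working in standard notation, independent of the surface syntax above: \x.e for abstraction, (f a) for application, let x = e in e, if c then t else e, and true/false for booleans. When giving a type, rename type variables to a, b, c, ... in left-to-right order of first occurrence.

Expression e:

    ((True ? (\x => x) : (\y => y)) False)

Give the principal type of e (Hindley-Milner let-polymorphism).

Answer: Bool

Trace:
  unify Bool ~ Bool
x : a
\x._ : a -> a
y : b
\y._ : b -> b
  unify a -> a ~ b -> b
  unify a ~ b
  unify b ~ b
  unify b -> b ~ Bool -> c
  unify b ~ Bool
  unify Bool ~ c
_ _ : Bool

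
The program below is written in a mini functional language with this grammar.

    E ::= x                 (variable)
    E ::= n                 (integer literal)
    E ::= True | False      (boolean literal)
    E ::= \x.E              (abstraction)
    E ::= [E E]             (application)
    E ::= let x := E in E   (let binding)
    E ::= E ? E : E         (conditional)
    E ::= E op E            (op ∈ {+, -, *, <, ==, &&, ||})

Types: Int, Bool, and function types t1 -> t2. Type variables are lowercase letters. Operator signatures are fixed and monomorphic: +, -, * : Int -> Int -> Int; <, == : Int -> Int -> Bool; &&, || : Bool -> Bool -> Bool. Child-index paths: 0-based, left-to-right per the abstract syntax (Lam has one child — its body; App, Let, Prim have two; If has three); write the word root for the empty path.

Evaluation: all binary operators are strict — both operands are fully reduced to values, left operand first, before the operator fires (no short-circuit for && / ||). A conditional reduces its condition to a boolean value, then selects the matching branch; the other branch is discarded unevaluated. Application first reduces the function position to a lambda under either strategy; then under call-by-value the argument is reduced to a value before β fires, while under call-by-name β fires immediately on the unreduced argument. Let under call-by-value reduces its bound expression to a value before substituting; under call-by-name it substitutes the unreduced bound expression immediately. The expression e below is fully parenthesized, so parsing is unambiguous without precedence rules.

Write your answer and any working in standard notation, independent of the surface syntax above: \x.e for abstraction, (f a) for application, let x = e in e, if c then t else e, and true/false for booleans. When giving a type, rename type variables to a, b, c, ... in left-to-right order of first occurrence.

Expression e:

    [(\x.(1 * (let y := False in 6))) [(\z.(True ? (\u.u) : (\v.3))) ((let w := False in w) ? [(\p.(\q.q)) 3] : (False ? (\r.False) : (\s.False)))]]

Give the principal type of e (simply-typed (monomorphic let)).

Answer: Int

Derivation:
  unify Int ~ Int
let y : Bool
  unify Int ~ Int
\x._ : a -> Int
  unify Bool ~ Bool
u : c
\u._ : c -> c
\v._ : d -> Int
  unify c -> c ~ d -> Int
  unify c ~ d
  unify d ~ Int
\z._ : b -> Int -> Int
let w : Bool
w : Bool
  unify Bool ~ Bool
q : f
\q._ : f -> f
\p._ : e -> f -> f
  unify e -> f -> f ~ Int -> g
  unify e ~ Int
  unify f -> f ~ g
_ _ : f -> f
  unify Bool ~ Bool
\r._ : h -> Bool
\s._ : i -> Bool
  unify h -> Bool ~ i -> Bool
  unify h ~ i
  unify Bool ~ Bool
  unify f -> f ~ i -> Bool
  unify f ~ i
  unify i ~ Bool
  unify b -> Int -> Int ~ (Bool -> Bool) -> j
  unify b ~ Bool -> Bool
  unify Int -> Int ~ j
_ _ : Int -> Int
  unify a -> Int ~ (Int -> Int) -> k
  unify a ~ Int -> Int
  unify Int ~ k
_ _ : Int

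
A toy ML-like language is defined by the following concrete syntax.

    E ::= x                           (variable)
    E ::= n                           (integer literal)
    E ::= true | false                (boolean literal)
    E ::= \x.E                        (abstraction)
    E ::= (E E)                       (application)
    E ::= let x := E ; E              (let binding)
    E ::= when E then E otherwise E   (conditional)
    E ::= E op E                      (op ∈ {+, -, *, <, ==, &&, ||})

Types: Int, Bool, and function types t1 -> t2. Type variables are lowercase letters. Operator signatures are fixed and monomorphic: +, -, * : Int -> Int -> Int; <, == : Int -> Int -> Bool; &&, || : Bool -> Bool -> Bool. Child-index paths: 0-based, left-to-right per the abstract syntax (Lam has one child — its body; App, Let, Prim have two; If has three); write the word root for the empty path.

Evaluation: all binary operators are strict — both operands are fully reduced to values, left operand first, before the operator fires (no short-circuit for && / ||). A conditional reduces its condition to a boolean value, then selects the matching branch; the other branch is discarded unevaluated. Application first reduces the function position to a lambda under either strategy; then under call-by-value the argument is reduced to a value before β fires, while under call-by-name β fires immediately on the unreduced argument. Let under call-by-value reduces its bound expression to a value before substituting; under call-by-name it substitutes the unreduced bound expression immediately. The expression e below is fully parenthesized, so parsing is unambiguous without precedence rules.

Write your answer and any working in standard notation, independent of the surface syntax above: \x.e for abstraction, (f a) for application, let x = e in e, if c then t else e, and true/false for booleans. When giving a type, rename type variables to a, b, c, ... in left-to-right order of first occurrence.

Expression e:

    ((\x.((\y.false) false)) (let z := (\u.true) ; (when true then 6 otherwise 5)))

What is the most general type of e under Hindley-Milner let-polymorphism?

Trace:
\y._ : b -> Bool
  unify b -> Bool ~ Bool -> c
  unify b ~ Bool
  unify Bool ~ c
_ _ : Bool
\x._ : a -> Bool
\u._ : d -> Bool
let z : forall. d -> Bool
  unify Bool ~ Bool
  unify Int ~ Int
  unify a -> Bool ~ Int -> e
  unify a ~ Int
  unify Bool ~ e
_ _ : Bool

Answer: Bool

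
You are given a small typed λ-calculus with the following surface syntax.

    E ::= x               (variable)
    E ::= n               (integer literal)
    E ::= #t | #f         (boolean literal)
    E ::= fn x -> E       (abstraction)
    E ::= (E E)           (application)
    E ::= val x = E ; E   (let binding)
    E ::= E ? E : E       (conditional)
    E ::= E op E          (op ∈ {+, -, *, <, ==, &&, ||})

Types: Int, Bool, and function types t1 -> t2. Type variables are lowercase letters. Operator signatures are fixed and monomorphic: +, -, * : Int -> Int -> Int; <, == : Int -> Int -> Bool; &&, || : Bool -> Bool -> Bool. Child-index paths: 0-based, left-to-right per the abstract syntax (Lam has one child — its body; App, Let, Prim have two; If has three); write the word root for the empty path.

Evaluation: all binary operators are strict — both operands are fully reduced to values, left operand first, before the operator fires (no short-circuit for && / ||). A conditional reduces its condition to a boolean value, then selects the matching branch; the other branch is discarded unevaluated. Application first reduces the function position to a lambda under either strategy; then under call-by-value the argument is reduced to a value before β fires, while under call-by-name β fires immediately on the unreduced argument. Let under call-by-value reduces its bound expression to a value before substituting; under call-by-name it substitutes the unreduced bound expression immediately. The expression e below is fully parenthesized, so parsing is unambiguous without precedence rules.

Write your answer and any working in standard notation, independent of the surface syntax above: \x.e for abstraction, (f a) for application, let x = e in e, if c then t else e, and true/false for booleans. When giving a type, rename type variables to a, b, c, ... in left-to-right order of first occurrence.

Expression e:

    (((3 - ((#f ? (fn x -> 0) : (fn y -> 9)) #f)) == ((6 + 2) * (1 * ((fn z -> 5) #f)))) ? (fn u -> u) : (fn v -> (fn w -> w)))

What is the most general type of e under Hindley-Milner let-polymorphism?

Answer: (a -> a) -> a -> a

Derivation:
  unify Int ~ Int
  unify Bool ~ Bool
\x._ : a -> Int
\y._ : b -> Int
  unify a -> Int ~ b -> Int
  unify a ~ b
  unify Int ~ Int
  unify b -> Int ~ Bool -> c
  unify b ~ Bool
  unify Int ~ c
_ _ : Int
  unify Int ~ Int
  unify Int ~ Int
  unify Int ~ Int
  unify Int ~ Int
  unify Int ~ Int
  unify Int ~ Int
\z._ : d -> Int
  unify d -> Int ~ Bool -> e
  unify d ~ Bool
  unify Int ~ e
_ _ : Int
  unify Int ~ Int
  unify Int ~ Int
  unify Int ~ Int
  unify Bool ~ Bool
u : f
\u._ : f -> f
w : h
\w._ : h -> h
\v._ : g -> h -> h
  unify f -> f ~ g -> h -> h
  unify f ~ g
  unify g ~ h -> h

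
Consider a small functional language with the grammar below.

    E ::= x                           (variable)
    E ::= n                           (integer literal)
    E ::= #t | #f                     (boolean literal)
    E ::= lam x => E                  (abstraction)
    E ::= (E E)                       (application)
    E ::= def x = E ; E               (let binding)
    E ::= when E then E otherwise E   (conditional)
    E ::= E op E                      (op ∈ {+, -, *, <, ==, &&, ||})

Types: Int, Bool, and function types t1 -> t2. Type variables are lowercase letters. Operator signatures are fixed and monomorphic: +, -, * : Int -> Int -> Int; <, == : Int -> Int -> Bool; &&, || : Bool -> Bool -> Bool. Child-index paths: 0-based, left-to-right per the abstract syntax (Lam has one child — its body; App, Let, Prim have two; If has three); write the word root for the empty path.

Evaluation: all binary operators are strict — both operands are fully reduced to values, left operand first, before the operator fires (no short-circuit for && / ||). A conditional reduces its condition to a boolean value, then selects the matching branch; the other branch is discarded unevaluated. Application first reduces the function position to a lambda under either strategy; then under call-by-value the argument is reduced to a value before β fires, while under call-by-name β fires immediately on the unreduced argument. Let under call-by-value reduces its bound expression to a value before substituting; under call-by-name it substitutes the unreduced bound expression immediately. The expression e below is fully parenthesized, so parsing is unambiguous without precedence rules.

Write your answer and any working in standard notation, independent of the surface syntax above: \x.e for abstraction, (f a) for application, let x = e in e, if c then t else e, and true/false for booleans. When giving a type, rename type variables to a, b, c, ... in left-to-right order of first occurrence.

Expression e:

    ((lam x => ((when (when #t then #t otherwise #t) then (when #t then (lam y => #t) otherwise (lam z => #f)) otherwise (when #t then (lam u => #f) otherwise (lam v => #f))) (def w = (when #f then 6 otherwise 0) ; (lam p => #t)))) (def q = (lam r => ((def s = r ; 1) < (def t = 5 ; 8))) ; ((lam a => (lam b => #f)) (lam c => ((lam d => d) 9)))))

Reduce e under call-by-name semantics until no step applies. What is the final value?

Answer: true

Derivation:
step 0: ((\x.((if (if true then true else true) then (if true then (\y.true) else (\z.false)) else (if true then (\u.false) else (\v.false))) (let w = (if false then 6 else 0) in (\p.true)))) (let q = (\r.((let s = r in 1) < (let t = 5 in 8))) in ((\a.(\b.false)) (\c.((\d.d) 9)))))
step 1: [beta@root] ((if (if true then true else true) then (if true then (\y.true) else (\z.false)) else (if true then (\u.false) else (\v.false))) (let w = (if false then 6 else 0) in (\p.true)))
step 2: [if@0.0] ((if true then (if true then (\y.true) else (\z.false)) else (if true then (\u.false) else (\v.false))) (let w = (if false then 6 else 0) in (\p.true)))
step 3: [if@0] ((if true then (\y.true) else (\z.false)) (let w = (if false then 6 else 0) in (\p.true)))
step 4: [if@0] ((\y.true) (let w = (if false then 6 else 0) in (\p.true)))
step 5: [beta@root] true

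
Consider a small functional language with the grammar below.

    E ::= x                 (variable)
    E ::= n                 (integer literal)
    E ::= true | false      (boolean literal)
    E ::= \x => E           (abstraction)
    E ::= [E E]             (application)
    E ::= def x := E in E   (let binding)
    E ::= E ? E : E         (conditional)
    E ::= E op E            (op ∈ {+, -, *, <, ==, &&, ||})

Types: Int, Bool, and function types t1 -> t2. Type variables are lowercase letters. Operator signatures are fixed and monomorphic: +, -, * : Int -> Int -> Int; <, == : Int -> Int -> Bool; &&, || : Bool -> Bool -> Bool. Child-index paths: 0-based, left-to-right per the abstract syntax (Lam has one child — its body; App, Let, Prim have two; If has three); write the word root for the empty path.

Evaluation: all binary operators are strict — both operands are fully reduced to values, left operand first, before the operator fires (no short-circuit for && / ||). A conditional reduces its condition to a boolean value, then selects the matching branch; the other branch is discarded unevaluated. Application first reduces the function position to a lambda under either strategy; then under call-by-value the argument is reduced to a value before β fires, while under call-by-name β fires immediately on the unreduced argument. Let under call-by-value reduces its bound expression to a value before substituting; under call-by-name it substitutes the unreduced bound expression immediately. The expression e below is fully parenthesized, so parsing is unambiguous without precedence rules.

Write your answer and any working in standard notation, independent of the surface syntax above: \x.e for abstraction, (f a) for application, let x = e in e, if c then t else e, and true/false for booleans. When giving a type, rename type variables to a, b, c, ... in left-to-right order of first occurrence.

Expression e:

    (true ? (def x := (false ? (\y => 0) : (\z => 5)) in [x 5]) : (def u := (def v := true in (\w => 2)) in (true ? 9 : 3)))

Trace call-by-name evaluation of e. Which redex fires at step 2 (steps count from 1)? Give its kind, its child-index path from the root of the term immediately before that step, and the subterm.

Working:
step 0: (if true then (let x = (if false then (\y.0) else (\z.5)) in (x 5)) else (let u = (let v = true in (\w.2)) in (if true then 9 else 3)))
step 1: [if@root] (let x = (if false then (\y.0) else (\z.5)) in (x 5))
step 2: [let@root] ((if false then (\y.0) else (\z.5)) 5)

Answer: let at root : (let x = (if false then (\y.0) else (\z.5)) in (x 5))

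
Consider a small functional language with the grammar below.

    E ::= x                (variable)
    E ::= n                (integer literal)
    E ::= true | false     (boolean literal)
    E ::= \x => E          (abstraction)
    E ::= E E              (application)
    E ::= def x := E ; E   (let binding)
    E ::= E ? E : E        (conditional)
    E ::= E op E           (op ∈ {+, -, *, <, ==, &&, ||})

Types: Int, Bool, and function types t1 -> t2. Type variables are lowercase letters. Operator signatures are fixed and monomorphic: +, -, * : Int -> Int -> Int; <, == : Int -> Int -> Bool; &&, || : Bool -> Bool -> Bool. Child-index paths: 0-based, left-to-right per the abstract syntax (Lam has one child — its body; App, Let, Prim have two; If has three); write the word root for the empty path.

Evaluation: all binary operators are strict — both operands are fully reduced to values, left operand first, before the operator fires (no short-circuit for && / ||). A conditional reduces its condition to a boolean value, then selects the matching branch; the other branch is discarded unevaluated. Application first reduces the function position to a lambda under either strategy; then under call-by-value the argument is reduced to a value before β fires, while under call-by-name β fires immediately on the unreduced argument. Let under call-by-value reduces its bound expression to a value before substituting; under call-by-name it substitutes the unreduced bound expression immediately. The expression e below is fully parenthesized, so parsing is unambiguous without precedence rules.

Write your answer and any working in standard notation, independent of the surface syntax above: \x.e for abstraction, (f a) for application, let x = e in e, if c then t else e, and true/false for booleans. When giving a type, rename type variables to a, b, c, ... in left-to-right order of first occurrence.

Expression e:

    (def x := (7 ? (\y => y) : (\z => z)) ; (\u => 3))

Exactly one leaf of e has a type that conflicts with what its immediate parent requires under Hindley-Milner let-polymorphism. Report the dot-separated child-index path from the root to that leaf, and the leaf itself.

Answer: 0.0 : 7

Trace:
  unify Int ~ Bool
  FAIL: mismatch Int ~ Bool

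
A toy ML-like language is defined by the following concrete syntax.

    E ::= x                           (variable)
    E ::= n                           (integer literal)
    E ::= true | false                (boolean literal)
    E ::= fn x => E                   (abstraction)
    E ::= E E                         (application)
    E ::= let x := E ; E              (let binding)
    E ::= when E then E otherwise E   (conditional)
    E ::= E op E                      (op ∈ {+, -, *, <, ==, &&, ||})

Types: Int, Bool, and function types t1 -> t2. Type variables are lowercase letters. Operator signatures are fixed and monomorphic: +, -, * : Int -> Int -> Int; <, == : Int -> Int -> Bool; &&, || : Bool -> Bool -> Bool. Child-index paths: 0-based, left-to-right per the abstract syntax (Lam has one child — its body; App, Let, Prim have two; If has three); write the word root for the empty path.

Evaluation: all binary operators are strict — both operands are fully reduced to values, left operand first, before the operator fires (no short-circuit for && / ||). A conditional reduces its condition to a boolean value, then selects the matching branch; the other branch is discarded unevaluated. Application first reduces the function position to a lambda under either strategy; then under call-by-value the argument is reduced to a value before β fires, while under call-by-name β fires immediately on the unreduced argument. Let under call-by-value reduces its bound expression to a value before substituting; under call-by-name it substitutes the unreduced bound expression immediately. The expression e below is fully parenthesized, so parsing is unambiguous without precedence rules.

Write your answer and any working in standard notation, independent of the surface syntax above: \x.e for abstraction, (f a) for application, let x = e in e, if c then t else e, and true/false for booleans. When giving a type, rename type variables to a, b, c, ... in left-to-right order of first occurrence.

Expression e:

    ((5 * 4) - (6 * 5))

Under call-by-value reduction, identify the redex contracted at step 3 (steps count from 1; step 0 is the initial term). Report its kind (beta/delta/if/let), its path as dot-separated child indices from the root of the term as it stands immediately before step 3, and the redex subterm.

Answer: delta at root : (20 - 30)

Working:
step 0: ((5 * 4) - (6 * 5))
step 1: [delta@0] (20 - (6 * 5))
step 2: [delta@1] (20 - 30)
step 3: [delta@root] -10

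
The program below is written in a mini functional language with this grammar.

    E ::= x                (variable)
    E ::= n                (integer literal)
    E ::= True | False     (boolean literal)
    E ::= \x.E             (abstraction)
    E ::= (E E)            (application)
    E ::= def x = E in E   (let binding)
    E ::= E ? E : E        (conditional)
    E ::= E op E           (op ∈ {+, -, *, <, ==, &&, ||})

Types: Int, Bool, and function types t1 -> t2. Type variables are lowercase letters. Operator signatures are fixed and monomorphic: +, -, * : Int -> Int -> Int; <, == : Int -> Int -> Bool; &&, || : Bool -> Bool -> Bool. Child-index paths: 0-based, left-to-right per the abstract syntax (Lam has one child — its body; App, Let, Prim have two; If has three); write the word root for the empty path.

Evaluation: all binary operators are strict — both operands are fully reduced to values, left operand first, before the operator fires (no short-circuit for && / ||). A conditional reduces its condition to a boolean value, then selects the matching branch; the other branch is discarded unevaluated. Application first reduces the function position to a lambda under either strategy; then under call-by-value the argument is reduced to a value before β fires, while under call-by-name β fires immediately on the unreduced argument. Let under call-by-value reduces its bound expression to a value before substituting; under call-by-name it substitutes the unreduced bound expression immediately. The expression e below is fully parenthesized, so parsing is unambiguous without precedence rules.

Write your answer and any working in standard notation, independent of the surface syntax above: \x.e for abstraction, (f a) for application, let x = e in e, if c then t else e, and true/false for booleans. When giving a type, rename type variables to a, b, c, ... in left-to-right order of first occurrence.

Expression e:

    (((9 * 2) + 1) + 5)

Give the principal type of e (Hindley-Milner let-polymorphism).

Answer: Int

Derivation:
  unify Int ~ Int
  unify Int ~ Int
  unify Int ~ Int
  unify Int ~ Int
  unify Int ~ Int
  unify Int ~ Int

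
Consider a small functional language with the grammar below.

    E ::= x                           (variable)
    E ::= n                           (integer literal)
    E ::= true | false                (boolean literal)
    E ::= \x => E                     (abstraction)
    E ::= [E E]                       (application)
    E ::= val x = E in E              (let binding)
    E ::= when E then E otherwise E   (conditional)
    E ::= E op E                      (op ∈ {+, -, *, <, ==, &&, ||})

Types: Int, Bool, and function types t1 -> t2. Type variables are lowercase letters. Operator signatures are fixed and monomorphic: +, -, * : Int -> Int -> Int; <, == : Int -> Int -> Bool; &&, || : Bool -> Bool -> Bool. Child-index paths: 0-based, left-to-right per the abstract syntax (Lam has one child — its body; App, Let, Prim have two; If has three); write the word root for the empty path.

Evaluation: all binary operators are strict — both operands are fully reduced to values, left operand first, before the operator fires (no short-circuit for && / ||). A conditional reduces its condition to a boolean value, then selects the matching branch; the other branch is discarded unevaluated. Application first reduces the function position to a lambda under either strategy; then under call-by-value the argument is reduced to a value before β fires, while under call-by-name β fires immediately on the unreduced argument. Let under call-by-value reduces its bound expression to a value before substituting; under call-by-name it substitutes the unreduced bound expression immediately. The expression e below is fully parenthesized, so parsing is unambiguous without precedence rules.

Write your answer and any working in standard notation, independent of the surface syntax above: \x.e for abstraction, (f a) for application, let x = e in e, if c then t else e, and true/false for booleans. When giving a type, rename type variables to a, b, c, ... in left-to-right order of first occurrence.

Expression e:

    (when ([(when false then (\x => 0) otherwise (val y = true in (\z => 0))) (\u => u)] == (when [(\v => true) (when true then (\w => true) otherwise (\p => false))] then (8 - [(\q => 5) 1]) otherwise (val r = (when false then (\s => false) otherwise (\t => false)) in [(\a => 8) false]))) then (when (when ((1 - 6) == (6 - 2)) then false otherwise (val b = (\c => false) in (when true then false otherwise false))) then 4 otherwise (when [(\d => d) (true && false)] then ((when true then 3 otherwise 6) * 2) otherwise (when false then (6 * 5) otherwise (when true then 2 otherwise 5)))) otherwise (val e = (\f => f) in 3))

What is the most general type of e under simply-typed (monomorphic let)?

Answer: Int

Trace:
  unify Bool ~ Bool
\x._ : a -> Int
let y : Bool
\z._ : b -> Int
  unify a -> Int ~ b -> Int
  unify a ~ b
  unify Int ~ Int
u : c
\u._ : c -> c
  unify b -> Int ~ (c -> c) -> d
  unify b ~ c -> c
  unify Int ~ d
_ _ : Int
  unify Int ~ Int
\v._ : e -> Bool
  unify Bool ~ Bool
\w._ : f -> Bool
\p._ : g -> Bool
  unify f -> Bool ~ g -> Bool
  unify f ~ g
  unify Bool ~ Bool
  unify e -> Bool ~ (g -> Bool) -> h
  unify e ~ g -> Bool
  unify Bool ~ h
_ _ : Bool
  unify Bool ~ Bool
  unify Int ~ Int
\q._ : i -> Int
  unify i -> Int ~ Int -> j
  unify i ~ Int
  unify Int ~ j
_ _ : Int
  unify Int ~ Int
  unify Bool ~ Bool
\s._ : k -> Bool
\t._ : l -> Bool
  unify k -> Bool ~ l -> Bool
  unify k ~ l
  unify Bool ~ Bool
let r : l -> Bool
\a._ : m -> Int
  unify m -> Int ~ Bool -> n
  unify m ~ Bool
  unify Int ~ n
_ _ : Int
  unify Int ~ Int
  unify Int ~ Int
  unify Bool ~ Bool
  unify Int ~ Int
  unify Int ~ Int
  unify Int ~ Int
  unify Int ~ Int
  unify Int ~ Int
  unify Int ~ Int
  unify Bool ~ Bool
\c._ : o -> Bool
let b : o -> Bool
  unify Bool ~ Bool
  unify Bool ~ Bool
  unify Bool ~ Bool
  unify Bool ~ Bool
d : p
\d._ : p -> p
  unify Bool ~ Bool
  unify Bool ~ Bool
  unify p -> p ~ Bool -> q
  unify p ~ Bool
  unify Bool ~ q
_ _ : Bool
  unify Bool ~ Bool
  unify Bool ~ Bool
  unify Int ~ Int
  unify Int ~ Int
  unify Int ~ Int
  unify Bool ~ Bool
  unify Int ~ Int
  unify Int ~ Int
  unify Bool ~ Bool
  unify Int ~ Int
  unify Int ~ Int
  unify Int ~ Int
  unify Int ~ Int
f : r
\f._ : r -> r
let e : r -> r
  unify Int ~ Int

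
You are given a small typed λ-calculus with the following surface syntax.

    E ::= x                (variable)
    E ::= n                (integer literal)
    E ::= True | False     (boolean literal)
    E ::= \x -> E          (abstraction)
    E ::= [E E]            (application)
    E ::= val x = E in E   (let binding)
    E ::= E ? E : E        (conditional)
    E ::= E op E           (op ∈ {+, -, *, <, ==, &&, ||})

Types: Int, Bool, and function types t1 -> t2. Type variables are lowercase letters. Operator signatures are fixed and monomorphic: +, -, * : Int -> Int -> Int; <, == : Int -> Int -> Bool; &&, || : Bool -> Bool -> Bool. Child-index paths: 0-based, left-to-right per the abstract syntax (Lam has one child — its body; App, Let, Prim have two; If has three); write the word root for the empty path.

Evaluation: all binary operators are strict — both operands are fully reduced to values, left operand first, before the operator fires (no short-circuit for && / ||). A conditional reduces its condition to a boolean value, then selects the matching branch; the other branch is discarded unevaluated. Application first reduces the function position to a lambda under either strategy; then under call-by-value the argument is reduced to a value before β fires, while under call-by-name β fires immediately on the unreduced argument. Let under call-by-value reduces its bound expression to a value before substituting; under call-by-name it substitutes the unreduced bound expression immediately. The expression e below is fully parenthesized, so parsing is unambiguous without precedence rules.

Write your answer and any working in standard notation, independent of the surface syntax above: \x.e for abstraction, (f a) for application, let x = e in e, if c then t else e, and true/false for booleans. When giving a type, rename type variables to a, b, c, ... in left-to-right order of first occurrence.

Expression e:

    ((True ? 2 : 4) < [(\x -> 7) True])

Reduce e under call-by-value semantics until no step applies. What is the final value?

Working:
step 0: ((if true then 2 else 4) < ((\x.7) true))
step 1: [if@0] (2 < ((\x.7) true))
step 2: [beta@1] (2 < 7)
step 3: [delta@root] true

Answer: true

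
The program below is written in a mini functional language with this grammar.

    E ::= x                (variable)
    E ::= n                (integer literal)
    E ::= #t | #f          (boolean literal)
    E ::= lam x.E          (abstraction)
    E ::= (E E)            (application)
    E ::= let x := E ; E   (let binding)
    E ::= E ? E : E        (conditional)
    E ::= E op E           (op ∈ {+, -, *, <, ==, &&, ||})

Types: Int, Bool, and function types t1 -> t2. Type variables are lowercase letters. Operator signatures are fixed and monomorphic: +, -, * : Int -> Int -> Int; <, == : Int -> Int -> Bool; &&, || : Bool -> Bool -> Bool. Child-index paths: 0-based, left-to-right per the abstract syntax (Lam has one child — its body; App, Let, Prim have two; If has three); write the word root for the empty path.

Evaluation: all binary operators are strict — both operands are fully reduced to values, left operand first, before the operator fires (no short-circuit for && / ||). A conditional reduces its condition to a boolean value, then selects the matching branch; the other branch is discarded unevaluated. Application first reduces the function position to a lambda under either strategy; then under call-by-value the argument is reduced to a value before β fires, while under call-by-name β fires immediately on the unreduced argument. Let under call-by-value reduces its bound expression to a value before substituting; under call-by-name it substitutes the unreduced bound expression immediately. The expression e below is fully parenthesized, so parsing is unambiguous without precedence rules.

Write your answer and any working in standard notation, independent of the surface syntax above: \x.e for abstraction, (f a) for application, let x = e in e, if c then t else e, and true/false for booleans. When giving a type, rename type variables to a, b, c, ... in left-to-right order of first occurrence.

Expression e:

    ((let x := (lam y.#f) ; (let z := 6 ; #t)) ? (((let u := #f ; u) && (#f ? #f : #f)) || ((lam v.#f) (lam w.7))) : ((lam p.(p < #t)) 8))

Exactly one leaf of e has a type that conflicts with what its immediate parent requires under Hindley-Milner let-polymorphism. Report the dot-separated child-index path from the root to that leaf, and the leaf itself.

Answer: 2.0.0.1 : true

Derivation:
\y._ : a -> Bool
let x : forall. a -> Bool
let z : Int
  unify Bool ~ Bool
let u : Bool
u : Bool
  unify Bool ~ Bool
  unify Bool ~ Bool
  unify Bool ~ Bool
  unify Bool ~ Bool
  unify Bool ~ Bool
\v._ : b -> Bool
\w._ : c -> Int
  unify b -> Bool ~ (c -> Int) -> d
  unify b ~ c -> Int
  unify Bool ~ d
_ _ : Bool
  unify Bool ~ Bool
p : e
  unify e ~ Int
  unify Bool ~ Int
  FAIL: mismatch Bool ~ Int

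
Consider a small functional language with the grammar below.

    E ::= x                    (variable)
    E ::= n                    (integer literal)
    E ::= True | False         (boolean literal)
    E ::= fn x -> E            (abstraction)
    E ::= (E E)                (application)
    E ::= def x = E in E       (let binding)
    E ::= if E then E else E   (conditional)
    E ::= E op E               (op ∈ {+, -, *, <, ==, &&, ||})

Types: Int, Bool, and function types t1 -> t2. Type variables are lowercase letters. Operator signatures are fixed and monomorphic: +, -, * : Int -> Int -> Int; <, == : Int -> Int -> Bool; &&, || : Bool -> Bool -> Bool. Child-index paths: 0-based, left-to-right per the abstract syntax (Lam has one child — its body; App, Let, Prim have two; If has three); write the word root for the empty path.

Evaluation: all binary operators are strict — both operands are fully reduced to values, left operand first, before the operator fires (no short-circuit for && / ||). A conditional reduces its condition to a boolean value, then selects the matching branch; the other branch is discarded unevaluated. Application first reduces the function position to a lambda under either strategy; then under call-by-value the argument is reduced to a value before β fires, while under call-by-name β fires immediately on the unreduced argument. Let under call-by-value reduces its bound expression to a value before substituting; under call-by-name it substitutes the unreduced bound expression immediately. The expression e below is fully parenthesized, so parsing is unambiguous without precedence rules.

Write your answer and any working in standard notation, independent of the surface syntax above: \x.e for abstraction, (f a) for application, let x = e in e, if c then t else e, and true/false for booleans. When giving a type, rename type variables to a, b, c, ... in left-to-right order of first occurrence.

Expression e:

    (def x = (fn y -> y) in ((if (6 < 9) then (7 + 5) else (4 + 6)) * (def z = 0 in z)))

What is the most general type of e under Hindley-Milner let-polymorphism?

Answer: Int

Derivation:
y : a
\y._ : a -> a
let x : forall. a -> a
  unify Int ~ Int
  unify Int ~ Int
  unify Bool ~ Bool
  unify Int ~ Int
  unify Int ~ Int
  unify Int ~ Int
  unify Int ~ Int
  unify Int ~ Int
  unify Int ~ Int
let z : Int
z : Int
  unify Int ~ Int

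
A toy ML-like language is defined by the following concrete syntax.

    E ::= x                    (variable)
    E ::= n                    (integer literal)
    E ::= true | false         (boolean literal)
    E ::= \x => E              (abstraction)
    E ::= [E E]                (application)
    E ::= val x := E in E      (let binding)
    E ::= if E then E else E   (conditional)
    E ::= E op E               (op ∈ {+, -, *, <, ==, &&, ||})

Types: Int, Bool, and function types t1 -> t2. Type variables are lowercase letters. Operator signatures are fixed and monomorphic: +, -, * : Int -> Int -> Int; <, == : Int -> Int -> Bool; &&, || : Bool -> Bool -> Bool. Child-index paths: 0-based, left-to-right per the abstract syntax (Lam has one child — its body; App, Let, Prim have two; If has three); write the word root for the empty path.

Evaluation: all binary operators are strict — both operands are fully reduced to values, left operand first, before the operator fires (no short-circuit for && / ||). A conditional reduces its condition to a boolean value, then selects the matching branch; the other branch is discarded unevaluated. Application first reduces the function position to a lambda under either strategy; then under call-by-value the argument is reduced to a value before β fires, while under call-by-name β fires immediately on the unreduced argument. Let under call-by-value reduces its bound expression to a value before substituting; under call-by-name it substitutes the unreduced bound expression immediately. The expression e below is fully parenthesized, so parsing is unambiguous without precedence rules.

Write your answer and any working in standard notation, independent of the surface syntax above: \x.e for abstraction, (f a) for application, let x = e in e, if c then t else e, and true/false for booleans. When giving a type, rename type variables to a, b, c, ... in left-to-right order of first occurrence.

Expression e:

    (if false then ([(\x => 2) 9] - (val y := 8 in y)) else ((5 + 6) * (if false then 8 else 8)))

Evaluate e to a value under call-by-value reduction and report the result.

Working:
step 0: (if false then (((\x.2) 9) - (let y = 8 in y)) else ((5 + 6) * (if false then 8 else 8)))
step 1: [if@root] ((5 + 6) * (if false then 8 else 8))
step 2: [delta@0] (11 * (if false then 8 else 8))
step 3: [if@1] (11 * 8)
step 4: [delta@root] 88

Answer: 88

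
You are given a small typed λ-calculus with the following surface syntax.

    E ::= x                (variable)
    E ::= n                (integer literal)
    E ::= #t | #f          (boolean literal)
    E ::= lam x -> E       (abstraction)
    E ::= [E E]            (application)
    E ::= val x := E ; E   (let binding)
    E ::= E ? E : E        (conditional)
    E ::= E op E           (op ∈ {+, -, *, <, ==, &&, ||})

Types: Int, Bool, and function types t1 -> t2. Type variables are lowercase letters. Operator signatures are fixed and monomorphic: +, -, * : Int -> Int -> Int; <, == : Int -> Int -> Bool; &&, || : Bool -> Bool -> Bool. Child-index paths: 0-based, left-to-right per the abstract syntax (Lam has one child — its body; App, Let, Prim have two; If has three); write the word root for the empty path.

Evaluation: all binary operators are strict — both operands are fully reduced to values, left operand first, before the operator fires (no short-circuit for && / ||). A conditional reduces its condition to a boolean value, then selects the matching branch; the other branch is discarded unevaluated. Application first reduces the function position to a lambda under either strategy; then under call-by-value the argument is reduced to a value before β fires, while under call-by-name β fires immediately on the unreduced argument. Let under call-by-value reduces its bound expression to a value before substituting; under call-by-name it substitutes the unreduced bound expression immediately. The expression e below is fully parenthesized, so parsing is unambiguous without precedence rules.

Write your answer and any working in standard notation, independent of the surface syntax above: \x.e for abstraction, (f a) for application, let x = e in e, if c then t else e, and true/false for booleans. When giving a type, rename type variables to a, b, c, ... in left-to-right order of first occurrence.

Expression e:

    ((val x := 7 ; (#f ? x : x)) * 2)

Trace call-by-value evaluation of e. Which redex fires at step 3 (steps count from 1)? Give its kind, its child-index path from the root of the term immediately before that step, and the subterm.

Derivation:
step 0: ((let x = 7 in (if false then x else x)) * 2)
step 1: [let@0] ((if false then 7 else 7) * 2)
step 2: [if@0] (7 * 2)
step 3: [delta@root] 14

Answer: delta at root : (7 * 2)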